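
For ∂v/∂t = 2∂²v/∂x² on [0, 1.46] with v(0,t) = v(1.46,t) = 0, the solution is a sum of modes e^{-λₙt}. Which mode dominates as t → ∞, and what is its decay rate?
Eigenvalues: λₙ = 2n²π²/1.46².
First three modes:
  n=1: λ₁ = 2π²/1.46² ≈ 9.26
  n=2: λ₂ = 8π²/1.46² ≈ 37.041 (4× faster decay)
  n=3: λ₃ = 18π²/1.46² ≈ 83.343 (9× faster decay)
As t → ∞, higher modes decay exponentially faster. The n=1 mode dominates: v ~ c₁ sin(πx/1.46) e^{-λ₁t}.
Decay rate: λ₁ = 2π²/1.46² ≈ 9.26.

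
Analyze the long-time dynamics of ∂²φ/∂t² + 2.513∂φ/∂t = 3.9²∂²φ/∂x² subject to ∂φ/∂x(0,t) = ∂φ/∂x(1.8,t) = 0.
Long-time behavior: φ → constant (steady state). Damping (γ=2.513) dissipates the nonconstant modes; with Neumann BCs the spatial average obeys M''+γM'=0 and tends to a finite limit.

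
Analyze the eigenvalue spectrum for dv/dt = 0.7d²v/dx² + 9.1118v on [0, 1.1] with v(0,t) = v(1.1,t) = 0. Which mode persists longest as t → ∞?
Eigenvalues: λₙ = 0.7n²π²/1.1² - 9.1118.
First three modes:
  n=1: λ₁ = 0.7π²/1.1² - 9.1118 ≈ -3.402
  n=2: λ₂ = 2.8π²/1.1² - 9.1118 ≈ 13.727
  n=3: λ₃ = 6.3π²/1.1² - 9.1118 ≈ 42.275
Since 0.7π²/1.1² ≈ 5.71 < 9.1118, λ₁ < 0.
The n=1 mode grows fastest (−λₙ is largest for n=1) → dominates.
Asymptotic: v ~ c₁ sin(πx/1.1) e^{3.402t} (exponential growth at rate −λ₁ ≈ 3.402).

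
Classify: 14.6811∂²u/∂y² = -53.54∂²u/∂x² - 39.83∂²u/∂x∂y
Rewriting in standard form: 53.54∂²u/∂x² + 39.83∂²u/∂x∂y + 14.6811∂²u/∂y² = 0. Elliptic (discriminant = -1557.675476).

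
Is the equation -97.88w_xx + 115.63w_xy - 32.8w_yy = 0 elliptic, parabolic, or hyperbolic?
Computing B² - 4AC with A = -97.88, B = 115.63, C = -32.8: discriminant = 528.4409 (positive). Answer: hyperbolic.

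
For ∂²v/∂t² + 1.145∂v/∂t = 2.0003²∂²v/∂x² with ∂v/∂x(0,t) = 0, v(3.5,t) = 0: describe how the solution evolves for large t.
v → 0. Damping (γ=1.145) dissipates energy; oscillations decay exponentially.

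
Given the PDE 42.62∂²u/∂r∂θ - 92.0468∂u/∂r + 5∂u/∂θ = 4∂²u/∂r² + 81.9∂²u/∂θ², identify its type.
Rewriting in standard form: -4∂²u/∂r² + 42.62∂²u/∂r∂θ - 81.9∂²u/∂θ² - 92.0468∂u/∂r + 5∂u/∂θ = 0. The second-order coefficients are A = -4, B = 42.62, C = -81.9. Since B² - 4AC = 506.0644 > 0, this is a hyperbolic PDE.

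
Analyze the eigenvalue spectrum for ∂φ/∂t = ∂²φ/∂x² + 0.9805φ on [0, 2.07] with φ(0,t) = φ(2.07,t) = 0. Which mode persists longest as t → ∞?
Eigenvalues: λₙ = n²π²/2.07² - 0.9805.
First three modes:
  n=1: λ₁ = π²/2.07² - 0.9805 ≈ 1.323
  n=2: λ₂ = 4π²/2.07² - 0.9805 ≈ 8.233
  n=3: λ₃ = 9π²/2.07² - 0.9805 ≈ 19.75
Since π²/2.07² ≈ 2.303 > 0.9805, all λₙ > 0.
The n=1 mode decays slowest → dominates as t → ∞.
Asymptotic: φ ~ c₁ sin(πx/2.07) e^{-λ₁t} with decay rate λ₁ ≈ 1.323.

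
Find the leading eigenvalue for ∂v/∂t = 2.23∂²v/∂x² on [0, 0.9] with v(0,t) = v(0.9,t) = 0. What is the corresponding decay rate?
Eigenvalues: λₙ = 2.23n²π²/0.9².
First three modes:
  n=1: λ₁ = 2.23π²/0.9² ≈ 27.172
  n=2: λ₂ = 8.92π²/0.9² ≈ 108.687 (4× faster decay)
  n=3: λ₃ = 20.07π²/0.9² ≈ 244.547 (9× faster decay)
As t → ∞, higher modes decay exponentially faster. The n=1 mode dominates: v ~ c₁ sin(πx/0.9) e^{-λ₁t}.
Decay rate: λ₁ = 2.23π²/0.9² ≈ 27.172.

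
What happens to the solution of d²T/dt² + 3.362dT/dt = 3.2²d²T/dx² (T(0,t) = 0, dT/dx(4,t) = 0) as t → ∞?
T → 0. Damping (γ=3.362) dissipates energy; oscillations decay exponentially.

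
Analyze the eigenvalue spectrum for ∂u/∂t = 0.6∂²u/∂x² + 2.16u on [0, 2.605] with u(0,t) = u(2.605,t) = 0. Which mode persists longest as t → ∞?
Eigenvalues: λₙ = 0.6n²π²/2.605² - 2.16.
First three modes:
  n=1: λ₁ = 0.6π²/2.605² - 2.16 ≈ -1.287
  n=2: λ₂ = 2.4π²/2.605² - 2.16 ≈ 1.331
  n=3: λ₃ = 5.4π²/2.605² - 2.16 ≈ 5.694
Since 0.6π²/2.605² ≈ 0.873 < 2.16, λ₁ < 0.
The n=1 mode grows fastest (−λₙ is largest for n=1) → dominates.
Asymptotic: u ~ c₁ sin(πx/2.605) e^{1.287t} (exponential growth at rate −λ₁ ≈ 1.287).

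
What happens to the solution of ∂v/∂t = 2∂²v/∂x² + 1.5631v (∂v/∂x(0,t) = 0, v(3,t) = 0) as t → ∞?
v grows unboundedly. Reaction dominates diffusion (r=1.5631 > κπ²/(4L²)≈0.55); solution grows exponentially.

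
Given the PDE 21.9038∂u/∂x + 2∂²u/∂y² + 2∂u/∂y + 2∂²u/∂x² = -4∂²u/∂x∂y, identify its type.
Rewriting in standard form: 2∂²u/∂x² + 4∂²u/∂x∂y + 2∂²u/∂y² + 21.9038∂u/∂x + 2∂u/∂y = 0. The second-order coefficients are A = 2, B = 4, C = 2. Since B² - 4AC = 0 = 0, this is a parabolic PDE.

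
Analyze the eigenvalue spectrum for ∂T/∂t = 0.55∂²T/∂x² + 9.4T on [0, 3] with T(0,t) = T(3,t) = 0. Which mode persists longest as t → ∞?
Eigenvalues: λₙ = 0.55n²π²/3² - 9.4.
First three modes:
  n=1: λ₁ = 0.55π²/3² - 9.4 ≈ -8.797
  n=2: λ₂ = 2.2π²/3² - 9.4 ≈ -6.987
  n=3: λ₃ = 4.95π²/3² - 9.4 ≈ -3.972
Since 0.55π²/3² ≈ 0.603 < 9.4, λ₁ < 0.
The n=1 mode grows fastest (−λₙ is largest for n=1) → dominates.
Asymptotic: T ~ c₁ sin(πx/3) e^{8.797t} (exponential growth at rate −λ₁ ≈ 8.797).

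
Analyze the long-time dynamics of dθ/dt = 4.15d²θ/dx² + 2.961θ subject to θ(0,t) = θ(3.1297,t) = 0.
Long-time behavior: θ → 0. Diffusion dominates reaction (r=2.961 < κπ²/L²≈4.18); solution decays.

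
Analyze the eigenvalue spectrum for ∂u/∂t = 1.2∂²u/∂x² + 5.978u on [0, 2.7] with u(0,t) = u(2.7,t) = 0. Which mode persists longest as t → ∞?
Eigenvalues: λₙ = 1.2n²π²/2.7² - 5.978.
First three modes:
  n=1: λ₁ = 1.2π²/2.7² - 5.978 ≈ -4.353
  n=2: λ₂ = 4.8π²/2.7² - 5.978 ≈ 0.521
  n=3: λ₃ = 10.8π²/2.7² - 5.978 ≈ 8.644
Since 1.2π²/2.7² ≈ 1.625 < 5.978, λ₁ < 0.
The n=1 mode grows fastest (−λₙ is largest for n=1) → dominates.
Asymptotic: u ~ c₁ sin(πx/2.7) e^{4.353t} (exponential growth at rate −λ₁ ≈ 4.353).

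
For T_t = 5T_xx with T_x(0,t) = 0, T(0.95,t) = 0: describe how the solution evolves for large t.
T → 0. Heat escapes through the Dirichlet boundary.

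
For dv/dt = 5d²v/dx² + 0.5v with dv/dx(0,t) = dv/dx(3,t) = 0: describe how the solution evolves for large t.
v grows unboundedly. With Neumann BCs the constant mode has diffusion eigenvalue 0, so any r > 0 makes it grow like e^(0.5t); solution grows exponentially.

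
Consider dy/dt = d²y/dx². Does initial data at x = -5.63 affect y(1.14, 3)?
Yes, for any finite x. The heat equation has infinite propagation speed, so all initial data affects all points at any t > 0.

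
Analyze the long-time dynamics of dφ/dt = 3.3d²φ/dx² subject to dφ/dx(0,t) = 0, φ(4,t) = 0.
Long-time behavior: φ → 0. Heat escapes through the Dirichlet boundary.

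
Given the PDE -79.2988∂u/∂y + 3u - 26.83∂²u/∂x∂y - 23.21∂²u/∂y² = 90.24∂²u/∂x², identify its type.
Rewriting in standard form: -90.24∂²u/∂x² - 26.83∂²u/∂x∂y - 23.21∂²u/∂y² - 79.2988∂u/∂y + 3u = 0. The second-order coefficients are A = -90.24, B = -26.83, C = -23.21. Since B² - 4AC = -7658.0327 < 0, this is an elliptic PDE.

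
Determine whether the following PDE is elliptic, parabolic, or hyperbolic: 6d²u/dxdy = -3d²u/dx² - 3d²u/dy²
Rewriting in standard form: 3d²u/dx² + 6d²u/dxdy + 3d²u/dy² = 0. Coefficients: A = 3, B = 6, C = 3. B² - 4AC = 0, which is zero, so the equation is parabolic.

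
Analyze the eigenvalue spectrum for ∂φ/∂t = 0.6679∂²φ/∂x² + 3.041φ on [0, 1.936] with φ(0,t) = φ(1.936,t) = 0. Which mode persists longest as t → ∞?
Eigenvalues: λₙ = 0.6679n²π²/1.936² - 3.041.
First three modes:
  n=1: λ₁ = 0.6679π²/1.936² - 3.041 ≈ -1.282
  n=2: λ₂ = 2.6716π²/1.936² - 3.041 ≈ 3.994
  n=3: λ₃ = 6.0111π²/1.936² - 3.041 ≈ 12.788
Since 0.6679π²/1.936² ≈ 1.759 < 3.041, λ₁ < 0.
The n=1 mode grows fastest (−λₙ is largest for n=1) → dominates.
Asymptotic: φ ~ c₁ sin(πx/1.936) e^{1.282t} (exponential growth at rate −λ₁ ≈ 1.282).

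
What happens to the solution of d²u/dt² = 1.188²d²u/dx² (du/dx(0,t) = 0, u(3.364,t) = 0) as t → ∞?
u oscillates (no decay). Energy is conserved; the solution oscillates indefinitely as standing waves.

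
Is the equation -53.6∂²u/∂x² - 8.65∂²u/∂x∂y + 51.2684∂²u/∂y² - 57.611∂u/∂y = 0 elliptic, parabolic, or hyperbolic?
Computing B² - 4AC with A = -53.6, B = -8.65, C = 51.2684: discriminant = 11066.76746 (positive). Answer: hyperbolic.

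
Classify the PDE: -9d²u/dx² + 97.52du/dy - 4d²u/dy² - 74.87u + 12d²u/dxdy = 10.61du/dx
Rewriting in standard form: -9d²u/dx² + 12d²u/dxdy - 4d²u/dy² - 10.61du/dx + 97.52du/dy - 74.87u = 0. A = -9, B = 12, C = -4. Discriminant B² - 4AC = 0. Since 0 = 0, parabolic.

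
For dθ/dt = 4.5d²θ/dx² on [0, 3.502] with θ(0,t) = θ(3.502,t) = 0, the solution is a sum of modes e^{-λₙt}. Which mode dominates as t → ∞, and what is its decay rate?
Eigenvalues: λₙ = 4.5n²π²/3.502².
First three modes:
  n=1: λ₁ = 4.5π²/3.502² ≈ 3.621
  n=2: λ₂ = 18π²/3.502² ≈ 14.486 (4× faster decay)
  n=3: λ₃ = 40.5π²/3.502² ≈ 32.593 (9× faster decay)
As t → ∞, higher modes decay exponentially faster. The n=1 mode dominates: θ ~ c₁ sin(πx/3.502) e^{-λ₁t}.
Decay rate: λ₁ = 4.5π²/3.502² ≈ 3.621.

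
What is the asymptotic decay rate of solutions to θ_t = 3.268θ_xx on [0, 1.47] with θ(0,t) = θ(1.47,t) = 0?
Eigenvalues: λₙ = 3.268n²π²/1.47².
First three modes:
  n=1: λ₁ = 3.268π²/1.47² ≈ 14.926
  n=2: λ₂ = 13.072π²/1.47² ≈ 59.705 (4× faster decay)
  n=3: λ₃ = 29.412π²/1.47² ≈ 134.335 (9× faster decay)
As t → ∞, higher modes decay exponentially faster. The n=1 mode dominates: θ ~ c₁ sin(πx/1.47) e^{-λ₁t}.
Decay rate: λ₁ = 3.268π²/1.47² ≈ 14.926.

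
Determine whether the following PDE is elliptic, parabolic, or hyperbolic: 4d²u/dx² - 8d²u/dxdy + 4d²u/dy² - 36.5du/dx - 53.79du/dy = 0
Coefficients: A = 4, B = -8, C = 4. B² - 4AC = 0, which is zero, so the equation is parabolic.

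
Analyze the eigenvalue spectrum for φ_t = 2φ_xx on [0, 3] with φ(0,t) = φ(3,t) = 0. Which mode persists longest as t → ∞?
Eigenvalues: λₙ = 2n²π²/3².
First three modes:
  n=1: λ₁ = 2π²/3² ≈ 2.193
  n=2: λ₂ = 8π²/3² ≈ 8.773 (4× faster decay)
  n=3: λ₃ = 18π²/3² ≈ 19.739 (9× faster decay)
As t → ∞, higher modes decay exponentially faster. The n=1 mode dominates: φ ~ c₁ sin(πx/3) e^{-λ₁t}.
Decay rate: λ₁ = 2π²/3² ≈ 2.193.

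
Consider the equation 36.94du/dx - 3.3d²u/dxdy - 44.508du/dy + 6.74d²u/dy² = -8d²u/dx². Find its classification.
Rewriting in standard form: 8d²u/dx² - 3.3d²u/dxdy + 6.74d²u/dy² + 36.94du/dx - 44.508du/dy = 0. Elliptic. (A = 8, B = -3.3, C = 6.74 gives B² - 4AC = -204.79.)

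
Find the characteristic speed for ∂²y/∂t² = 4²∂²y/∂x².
Speed = 4. Information travels along characteristics x = x₀ ± 4t.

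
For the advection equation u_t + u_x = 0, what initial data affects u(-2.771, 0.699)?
A single point: x = -3.47. The characteristic through (-2.771, 0.699) is x - 1t = const, so x = -2.771 - 1·0.699 = -3.47.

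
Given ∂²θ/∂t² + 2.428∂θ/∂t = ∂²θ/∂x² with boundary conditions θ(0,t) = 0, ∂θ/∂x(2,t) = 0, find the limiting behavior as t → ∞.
θ → 0. Damping (γ=2.428) dissipates energy; oscillations decay exponentially.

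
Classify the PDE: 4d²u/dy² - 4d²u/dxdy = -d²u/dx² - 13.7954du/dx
Rewriting in standard form: d²u/dx² - 4d²u/dxdy + 4d²u/dy² + 13.7954du/dx = 0. A = 1, B = -4, C = 4. Discriminant B² - 4AC = 0. Since 0 = 0, parabolic.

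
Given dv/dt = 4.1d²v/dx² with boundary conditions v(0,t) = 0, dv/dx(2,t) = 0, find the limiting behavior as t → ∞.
v → 0. Heat escapes through the Dirichlet boundary.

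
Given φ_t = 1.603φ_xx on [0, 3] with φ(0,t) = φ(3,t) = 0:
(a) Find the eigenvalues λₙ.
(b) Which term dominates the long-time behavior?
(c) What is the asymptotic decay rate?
Eigenvalues: λₙ = 1.603n²π²/3².
First three modes:
  n=1: λ₁ = 1.603π²/3² ≈ 1.758
  n=2: λ₂ = 6.412π²/3² ≈ 7.032 (4× faster decay)
  n=3: λ₃ = 14.427π²/3² ≈ 15.821 (9× faster decay)
As t → ∞, higher modes decay exponentially faster. The n=1 mode dominates: φ ~ c₁ sin(πx/3) e^{-λ₁t}.
Decay rate: λ₁ = 1.603π²/3² ≈ 1.758.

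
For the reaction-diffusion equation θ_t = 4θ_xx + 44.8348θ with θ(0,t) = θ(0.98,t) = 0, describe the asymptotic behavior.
θ grows unboundedly. Reaction dominates diffusion (r=44.8348 > κπ²/L²≈41.11); solution grows exponentially.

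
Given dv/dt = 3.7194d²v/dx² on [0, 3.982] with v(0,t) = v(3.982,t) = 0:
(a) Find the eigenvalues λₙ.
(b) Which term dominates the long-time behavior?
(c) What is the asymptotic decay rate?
Eigenvalues: λₙ = 3.7194n²π²/3.982².
First three modes:
  n=1: λ₁ = 3.7194π²/3.982² ≈ 2.315
  n=2: λ₂ = 14.8776π²/3.982² ≈ 9.26 (4× faster decay)
  n=3: λ₃ = 33.4746π²/3.982² ≈ 20.836 (9× faster decay)
As t → ∞, higher modes decay exponentially faster. The n=1 mode dominates: v ~ c₁ sin(πx/3.982) e^{-λ₁t}.
Decay rate: λ₁ = 3.7194π²/3.982² ≈ 2.315.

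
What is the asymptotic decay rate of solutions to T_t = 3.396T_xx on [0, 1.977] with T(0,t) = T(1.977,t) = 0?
Eigenvalues: λₙ = 3.396n²π²/1.977².
First three modes:
  n=1: λ₁ = 3.396π²/1.977² ≈ 8.575
  n=2: λ₂ = 13.584π²/1.977² ≈ 34.302 (4× faster decay)
  n=3: λ₃ = 30.564π²/1.977² ≈ 77.179 (9× faster decay)
As t → ∞, higher modes decay exponentially faster. The n=1 mode dominates: T ~ c₁ sin(πx/1.977) e^{-λ₁t}.
Decay rate: λ₁ = 3.396π²/1.977² ≈ 8.575.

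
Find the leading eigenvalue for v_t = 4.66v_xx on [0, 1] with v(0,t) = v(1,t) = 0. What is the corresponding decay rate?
Eigenvalues: λₙ = 4.66n²π².
First three modes:
  n=1: λ₁ = 4.66π² ≈ 45.992
  n=2: λ₂ = 18.64π² ≈ 183.969 (4× faster decay)
  n=3: λ₃ = 41.94π² ≈ 413.931 (9× faster decay)
As t → ∞, higher modes decay exponentially faster. The n=1 mode dominates: v ~ c₁ sin(πx) e^{-λ₁t}.
Decay rate: λ₁ = 4.66π² ≈ 45.992.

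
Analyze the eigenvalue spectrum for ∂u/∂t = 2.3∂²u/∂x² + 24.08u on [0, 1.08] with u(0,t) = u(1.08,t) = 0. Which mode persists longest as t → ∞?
Eigenvalues: λₙ = 2.3n²π²/1.08² - 24.08.
First three modes:
  n=1: λ₁ = 2.3π²/1.08² - 24.08 ≈ -4.618
  n=2: λ₂ = 9.2π²/1.08² - 24.08 ≈ 53.767
  n=3: λ₃ = 20.7π²/1.08² - 24.08 ≈ 151.075
Since 2.3π²/1.08² ≈ 19.462 < 24.08, λ₁ < 0.
The n=1 mode grows fastest (−λₙ is largest for n=1) → dominates.
Asymptotic: u ~ c₁ sin(πx/1.08) e^{4.618t} (exponential growth at rate −λ₁ ≈ 4.618).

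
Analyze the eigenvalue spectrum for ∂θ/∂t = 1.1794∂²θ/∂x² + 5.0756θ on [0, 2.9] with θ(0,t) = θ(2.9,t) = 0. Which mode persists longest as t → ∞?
Eigenvalues: λₙ = 1.1794n²π²/2.9² - 5.0756.
First three modes:
  n=1: λ₁ = 1.1794π²/2.9² - 5.0756 ≈ -3.692
  n=2: λ₂ = 4.7176π²/2.9² - 5.0756 ≈ 0.461
  n=3: λ₃ = 10.6146π²/2.9² - 5.0756 ≈ 7.381
Since 1.1794π²/2.9² ≈ 1.384 < 5.0756, λ₁ < 0.
The n=1 mode grows fastest (−λₙ is largest for n=1) → dominates.
Asymptotic: θ ~ c₁ sin(πx/2.9) e^{3.692t} (exponential growth at rate −λ₁ ≈ 3.692).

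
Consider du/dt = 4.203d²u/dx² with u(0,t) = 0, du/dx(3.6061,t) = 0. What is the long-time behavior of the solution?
As t → ∞, u → 0. Heat escapes through the Dirichlet boundary.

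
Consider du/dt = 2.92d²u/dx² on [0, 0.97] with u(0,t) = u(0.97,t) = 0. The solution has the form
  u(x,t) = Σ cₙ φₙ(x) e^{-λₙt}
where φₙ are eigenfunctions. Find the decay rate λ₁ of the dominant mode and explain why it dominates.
Eigenvalues: λₙ = 2.92n²π²/0.97².
First three modes:
  n=1: λ₁ = 2.92π²/0.97² ≈ 30.629
  n=2: λ₂ = 11.68π²/0.97² ≈ 122.518 (4× faster decay)
  n=3: λ₃ = 26.28π²/0.97² ≈ 275.665 (9× faster decay)
As t → ∞, higher modes decay exponentially faster. The n=1 mode dominates: u ~ c₁ sin(πx/0.97) e^{-λ₁t}.
Decay rate: λ₁ = 2.92π²/0.97² ≈ 30.629.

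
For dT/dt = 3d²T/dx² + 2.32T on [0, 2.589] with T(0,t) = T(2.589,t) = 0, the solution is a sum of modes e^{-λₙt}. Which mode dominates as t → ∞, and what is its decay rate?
Eigenvalues: λₙ = 3n²π²/2.589² - 2.32.
First three modes:
  n=1: λ₁ = 3π²/2.589² - 2.32 ≈ 2.097
  n=2: λ₂ = 12π²/2.589² - 2.32 ≈ 15.349
  n=3: λ₃ = 27π²/2.589² - 2.32 ≈ 37.436
Since 3π²/2.589² ≈ 4.417 > 2.32, all λₙ > 0.
The n=1 mode decays slowest → dominates as t → ∞.
Asymptotic: T ~ c₁ sin(πx/2.589) e^{-λ₁t} with decay rate λ₁ ≈ 2.097.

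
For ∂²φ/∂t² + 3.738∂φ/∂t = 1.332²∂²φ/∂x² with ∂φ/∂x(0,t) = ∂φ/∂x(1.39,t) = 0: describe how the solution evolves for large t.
φ → constant (steady state). Damping (γ=3.738) dissipates the nonconstant modes; with Neumann BCs the spatial average obeys M''+γM'=0 and tends to a finite limit.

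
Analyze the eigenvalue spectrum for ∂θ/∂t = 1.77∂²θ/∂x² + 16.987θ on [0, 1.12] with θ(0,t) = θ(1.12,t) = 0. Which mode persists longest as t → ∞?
Eigenvalues: λₙ = 1.77n²π²/1.12² - 16.987.
First three modes:
  n=1: λ₁ = 1.77π²/1.12² - 16.987 ≈ -3.061
  n=2: λ₂ = 7.08π²/1.12² - 16.987 ≈ 38.718
  n=3: λ₃ = 15.93π²/1.12² - 16.987 ≈ 108.35
Since 1.77π²/1.12² ≈ 13.926 < 16.987, λ₁ < 0.
The n=1 mode grows fastest (−λₙ is largest for n=1) → dominates.
Asymptotic: θ ~ c₁ sin(πx/1.12) e^{3.061t} (exponential growth at rate −λ₁ ≈ 3.061).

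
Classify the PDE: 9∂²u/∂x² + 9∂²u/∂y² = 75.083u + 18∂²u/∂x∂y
Rewriting in standard form: 9∂²u/∂x² - 18∂²u/∂x∂y + 9∂²u/∂y² - 75.083u = 0. A = 9, B = -18, C = 9. Discriminant B² - 4AC = 0. Since 0 = 0, parabolic.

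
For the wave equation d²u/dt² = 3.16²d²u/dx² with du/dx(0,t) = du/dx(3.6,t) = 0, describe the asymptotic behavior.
u oscillates about a mean that drifts linearly in t (generically unbounded; no decay). There is no damping, so the nonconstant modes persist as standing waves (energy conserved, no decay). But with Neumann conditions at both ends the constant mode has eigenvalue 0: the spatial mean M(t) of u satisfies M'' = 0, so M(t) = M(0) + M'(0)·t. Unless the initial velocity has zero mean (∫u_t(x,0)dx = 0), the solution grows linearly in t (unbounded, though not exponentially); if it does have zero mean, the solution stays bounded and simply oscillates.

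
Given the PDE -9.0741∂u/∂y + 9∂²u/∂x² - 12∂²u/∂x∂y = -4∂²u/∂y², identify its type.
Rewriting in standard form: 9∂²u/∂x² - 12∂²u/∂x∂y + 4∂²u/∂y² - 9.0741∂u/∂y = 0. The second-order coefficients are A = 9, B = -12, C = 4. Since B² - 4AC = 0 = 0, this is a parabolic PDE.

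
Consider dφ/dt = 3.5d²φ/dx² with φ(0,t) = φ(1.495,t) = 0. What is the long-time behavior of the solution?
As t → ∞, φ → 0. Heat diffuses out through both boundaries.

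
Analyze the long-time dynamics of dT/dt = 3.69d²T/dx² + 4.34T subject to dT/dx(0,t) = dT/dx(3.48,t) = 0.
Long-time behavior: T grows unboundedly. With Neumann BCs the constant mode has diffusion eigenvalue 0, so any r > 0 makes it grow like e^(4.34t); solution grows exponentially.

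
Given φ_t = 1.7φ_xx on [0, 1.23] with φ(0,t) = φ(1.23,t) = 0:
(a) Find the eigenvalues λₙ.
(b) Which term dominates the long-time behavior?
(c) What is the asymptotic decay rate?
Eigenvalues: λₙ = 1.7n²π²/1.23².
First three modes:
  n=1: λ₁ = 1.7π²/1.23² ≈ 11.09
  n=2: λ₂ = 6.8π²/1.23² ≈ 44.361 (4× faster decay)
  n=3: λ₃ = 15.3π²/1.23² ≈ 99.812 (9× faster decay)
As t → ∞, higher modes decay exponentially faster. The n=1 mode dominates: φ ~ c₁ sin(πx/1.23) e^{-λ₁t}.
Decay rate: λ₁ = 1.7π²/1.23² ≈ 11.09.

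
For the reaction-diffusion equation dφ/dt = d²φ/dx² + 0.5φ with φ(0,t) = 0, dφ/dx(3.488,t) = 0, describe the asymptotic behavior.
φ grows unboundedly. Reaction dominates diffusion (r=0.5 > κπ²/(4L²)≈0.2); solution grows exponentially.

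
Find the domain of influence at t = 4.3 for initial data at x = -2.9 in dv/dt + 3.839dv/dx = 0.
At x = 13.6077. The characteristic carries data from (-2.9, 0) to (13.6077, 4.3).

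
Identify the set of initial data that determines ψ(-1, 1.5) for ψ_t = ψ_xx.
The entire real line. The heat equation has infinite propagation speed: any initial disturbance instantly affects all points (though exponentially small far away).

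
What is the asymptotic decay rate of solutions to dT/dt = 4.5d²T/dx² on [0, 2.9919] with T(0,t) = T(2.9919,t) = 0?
Eigenvalues: λₙ = 4.5n²π²/2.9919².
First three modes:
  n=1: λ₁ = 4.5π²/2.9919² ≈ 4.962
  n=2: λ₂ = 18π²/2.9919² ≈ 19.846 (4× faster decay)
  n=3: λ₃ = 40.5π²/2.9919² ≈ 44.654 (9× faster decay)
As t → ∞, higher modes decay exponentially faster. The n=1 mode dominates: T ~ c₁ sin(πx/2.9919) e^{-λ₁t}.
Decay rate: λ₁ = 4.5π²/2.9919² ≈ 4.962.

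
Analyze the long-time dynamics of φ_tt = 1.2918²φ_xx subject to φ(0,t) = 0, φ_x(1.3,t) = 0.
Long-time behavior: φ oscillates (no decay). Energy is conserved; the solution oscillates indefinitely as standing waves.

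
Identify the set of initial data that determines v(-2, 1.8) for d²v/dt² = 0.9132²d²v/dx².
Domain of dependence: [-3.64376, -0.35624]. Signals travel at speed 0.9132, so data within |x - -2| ≤ 0.9132·1.8 = 1.64376 can reach the point.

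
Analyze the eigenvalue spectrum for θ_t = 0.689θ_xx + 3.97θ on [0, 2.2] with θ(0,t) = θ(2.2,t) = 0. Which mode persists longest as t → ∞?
Eigenvalues: λₙ = 0.689n²π²/2.2² - 3.97.
First three modes:
  n=1: λ₁ = 0.689π²/2.2² - 3.97 ≈ -2.565
  n=2: λ₂ = 2.756π²/2.2² - 3.97 ≈ 1.65
  n=3: λ₃ = 6.201π²/2.2² - 3.97 ≈ 8.675
Since 0.689π²/2.2² ≈ 1.405 < 3.97, λ₁ < 0.
The n=1 mode grows fastest (−λₙ is largest for n=1) → dominates.
Asymptotic: θ ~ c₁ sin(πx/2.2) e^{2.565t} (exponential growth at rate −λ₁ ≈ 2.565).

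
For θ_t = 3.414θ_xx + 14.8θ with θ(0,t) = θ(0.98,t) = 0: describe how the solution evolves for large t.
θ → 0. Diffusion dominates reaction (r=14.8 < κπ²/L²≈35.08); solution decays.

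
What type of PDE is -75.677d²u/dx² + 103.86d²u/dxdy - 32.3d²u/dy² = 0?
With A = -75.677, B = 103.86, C = -32.3, the discriminant is 1009.4312. This is a hyperbolic PDE.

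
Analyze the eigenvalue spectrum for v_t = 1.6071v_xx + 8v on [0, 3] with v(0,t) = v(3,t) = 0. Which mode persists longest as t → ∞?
Eigenvalues: λₙ = 1.6071n²π²/3² - 8.
First three modes:
  n=1: λ₁ = 1.6071π²/3² - 8 ≈ -6.238
  n=2: λ₂ = 6.4284π²/3² - 8 ≈ -0.95
  n=3: λ₃ = 14.4639π²/3² - 8 ≈ 7.861
Since 1.6071π²/3² ≈ 1.762 < 8, λ₁ < 0.
The n=1 mode grows fastest (−λₙ is largest for n=1) → dominates.
Asymptotic: v ~ c₁ sin(πx/3) e^{6.238t} (exponential growth at rate −λ₁ ≈ 6.238).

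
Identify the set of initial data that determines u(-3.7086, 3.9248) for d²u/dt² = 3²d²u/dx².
Domain of dependence: [-15.483, 8.0658]. Signals travel at speed 3, so data within |x - -3.7086| ≤ 3·3.9248 = 11.7744 can reach the point.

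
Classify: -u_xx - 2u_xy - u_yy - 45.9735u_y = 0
Parabolic (discriminant = 0).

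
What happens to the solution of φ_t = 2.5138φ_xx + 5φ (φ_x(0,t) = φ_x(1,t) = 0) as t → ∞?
φ grows unboundedly. With Neumann BCs the constant mode has diffusion eigenvalue 0, so any r > 0 makes it grow like e^(5t); solution grows exponentially.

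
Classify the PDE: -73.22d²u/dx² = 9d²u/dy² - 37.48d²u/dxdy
Rewriting in standard form: -73.22d²u/dx² + 37.48d²u/dxdy - 9d²u/dy² = 0. A = -73.22, B = 37.48, C = -9. Discriminant B² - 4AC = -1231.1696. Since -1231.1696 < 0, elliptic.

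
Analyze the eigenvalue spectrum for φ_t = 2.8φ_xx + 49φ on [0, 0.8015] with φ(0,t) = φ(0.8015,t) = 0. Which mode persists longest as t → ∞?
Eigenvalues: λₙ = 2.8n²π²/0.8015² - 49.
First three modes:
  n=1: λ₁ = 2.8π²/0.8015² - 49 ≈ -5.982
  n=2: λ₂ = 11.2π²/0.8015² - 49 ≈ 123.072
  n=3: λ₃ = 25.2π²/0.8015² - 49 ≈ 338.162
Since 2.8π²/0.8015² ≈ 43.018 < 49, λ₁ < 0.
The n=1 mode grows fastest (−λₙ is largest for n=1) → dominates.
Asymptotic: φ ~ c₁ sin(πx/0.8015) e^{5.982t} (exponential growth at rate −λ₁ ≈ 5.982).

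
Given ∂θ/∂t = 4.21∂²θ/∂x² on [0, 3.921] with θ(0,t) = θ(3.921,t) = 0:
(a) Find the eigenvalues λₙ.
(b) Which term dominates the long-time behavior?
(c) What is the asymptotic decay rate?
Eigenvalues: λₙ = 4.21n²π²/3.921².
First three modes:
  n=1: λ₁ = 4.21π²/3.921² ≈ 2.703
  n=2: λ₂ = 16.84π²/3.921² ≈ 10.811 (4× faster decay)
  n=3: λ₃ = 37.89π²/3.921² ≈ 24.324 (9× faster decay)
As t → ∞, higher modes decay exponentially faster. The n=1 mode dominates: θ ~ c₁ sin(πx/3.921) e^{-λ₁t}.
Decay rate: λ₁ = 4.21π²/3.921² ≈ 2.703.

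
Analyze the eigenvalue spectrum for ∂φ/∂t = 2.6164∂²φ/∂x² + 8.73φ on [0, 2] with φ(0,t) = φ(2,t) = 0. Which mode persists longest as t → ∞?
Eigenvalues: λₙ = 2.6164n²π²/2² - 8.73.
First three modes:
  n=1: λ₁ = 2.6164π²/2² - 8.73 ≈ -2.274
  n=2: λ₂ = 10.4656π²/2² - 8.73 ≈ 17.093
  n=3: λ₃ = 23.5476π²/2² - 8.73 ≈ 49.371
Since 2.6164π²/2² ≈ 6.456 < 8.73, λ₁ < 0.
The n=1 mode grows fastest (−λₙ is largest for n=1) → dominates.
Asymptotic: φ ~ c₁ sin(πx/2) e^{2.274t} (exponential growth at rate −λ₁ ≈ 2.274).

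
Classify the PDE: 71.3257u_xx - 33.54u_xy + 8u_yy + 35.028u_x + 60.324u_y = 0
A = 71.3257, B = -33.54, C = 8. Discriminant B² - 4AC = -1157.4908. Since -1157.4908 < 0, elliptic.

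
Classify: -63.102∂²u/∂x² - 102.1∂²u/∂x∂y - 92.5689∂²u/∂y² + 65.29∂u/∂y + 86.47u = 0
Elliptic (discriminant = -12940.7209112).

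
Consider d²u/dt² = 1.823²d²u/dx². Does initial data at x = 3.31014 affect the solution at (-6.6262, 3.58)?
No. The domain of dependence is [-13.15254, -0.09986], and 3.31014 is outside this interval.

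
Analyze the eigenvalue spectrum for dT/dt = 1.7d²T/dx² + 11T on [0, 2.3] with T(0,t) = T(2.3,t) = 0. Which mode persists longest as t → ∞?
Eigenvalues: λₙ = 1.7n²π²/2.3² - 11.
First three modes:
  n=1: λ₁ = 1.7π²/2.3² - 11 ≈ -7.828
  n=2: λ₂ = 6.8π²/2.3² - 11 ≈ 1.687
  n=3: λ₃ = 15.3π²/2.3² - 11 ≈ 17.545
Since 1.7π²/2.3² ≈ 3.172 < 11, λ₁ < 0.
The n=1 mode grows fastest (−λₙ is largest for n=1) → dominates.
Asymptotic: T ~ c₁ sin(πx/2.3) e^{7.828t} (exponential growth at rate −λ₁ ≈ 7.828).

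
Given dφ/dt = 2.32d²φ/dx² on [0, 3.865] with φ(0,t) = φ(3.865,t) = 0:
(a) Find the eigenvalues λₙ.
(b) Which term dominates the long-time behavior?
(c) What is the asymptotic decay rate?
Eigenvalues: λₙ = 2.32n²π²/3.865².
First three modes:
  n=1: λ₁ = 2.32π²/3.865² ≈ 1.533
  n=2: λ₂ = 9.28π²/3.865² ≈ 6.131 (4× faster decay)
  n=3: λ₃ = 20.88π²/3.865² ≈ 13.795 (9× faster decay)
As t → ∞, higher modes decay exponentially faster. The n=1 mode dominates: φ ~ c₁ sin(πx/3.865) e^{-λ₁t}.
Decay rate: λ₁ = 2.32π²/3.865² ≈ 1.533.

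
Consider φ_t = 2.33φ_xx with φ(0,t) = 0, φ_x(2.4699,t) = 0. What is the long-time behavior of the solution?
As t → ∞, φ → 0. Heat escapes through the Dirichlet boundary.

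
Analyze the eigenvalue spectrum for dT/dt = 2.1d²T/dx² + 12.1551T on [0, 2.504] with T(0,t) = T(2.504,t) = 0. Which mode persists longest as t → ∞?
Eigenvalues: λₙ = 2.1n²π²/2.504² - 12.1551.
First three modes:
  n=1: λ₁ = 2.1π²/2.504² - 12.1551 ≈ -8.849
  n=2: λ₂ = 8.4π²/2.504² - 12.1551 ≈ 1.067
  n=3: λ₃ = 18.9π²/2.504² - 12.1551 ≈ 17.595
Since 2.1π²/2.504² ≈ 3.306 < 12.1551, λ₁ < 0.
The n=1 mode grows fastest (−λₙ is largest for n=1) → dominates.
Asymptotic: T ~ c₁ sin(πx/2.504) e^{8.849t} (exponential growth at rate −λ₁ ≈ 8.849).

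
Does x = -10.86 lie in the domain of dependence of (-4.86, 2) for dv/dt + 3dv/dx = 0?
Yes. The characteristic through (-4.86, 2) passes through x = -10.86.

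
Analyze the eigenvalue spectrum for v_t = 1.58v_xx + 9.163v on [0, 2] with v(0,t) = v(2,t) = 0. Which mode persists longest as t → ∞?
Eigenvalues: λₙ = 1.58n²π²/2² - 9.163.
First three modes:
  n=1: λ₁ = 1.58π²/2² - 9.163 ≈ -5.265
  n=2: λ₂ = 6.32π²/2² - 9.163 ≈ 6.431
  n=3: λ₃ = 14.22π²/2² - 9.163 ≈ 25.923
Since 1.58π²/2² ≈ 3.898 < 9.163, λ₁ < 0.
The n=1 mode grows fastest (−λₙ is largest for n=1) → dominates.
Asymptotic: v ~ c₁ sin(πx/2) e^{5.265t} (exponential growth at rate −λ₁ ≈ 5.265).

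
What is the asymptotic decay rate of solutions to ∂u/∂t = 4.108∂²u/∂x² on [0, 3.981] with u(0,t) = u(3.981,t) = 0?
Eigenvalues: λₙ = 4.108n²π²/3.981².
First three modes:
  n=1: λ₁ = 4.108π²/3.981² ≈ 2.558
  n=2: λ₂ = 16.432π²/3.981² ≈ 10.233 (4× faster decay)
  n=3: λ₃ = 36.972π²/3.981² ≈ 23.024 (9× faster decay)
As t → ∞, higher modes decay exponentially faster. The n=1 mode dominates: u ~ c₁ sin(πx/3.981) e^{-λ₁t}.
Decay rate: λ₁ = 4.108π²/3.981² ≈ 2.558.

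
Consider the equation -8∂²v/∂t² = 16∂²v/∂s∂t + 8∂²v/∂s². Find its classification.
Rewriting in standard form: -8∂²v/∂s² - 16∂²v/∂s∂t - 8∂²v/∂t² = 0. Parabolic. (A = -8, B = -16, C = -8 gives B² - 4AC = 0.)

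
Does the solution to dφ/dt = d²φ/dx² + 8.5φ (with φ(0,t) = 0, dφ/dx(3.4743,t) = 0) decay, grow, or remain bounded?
φ grows unboundedly. Reaction dominates diffusion (r=8.5 > κπ²/(4L²)≈0.2); solution grows exponentially.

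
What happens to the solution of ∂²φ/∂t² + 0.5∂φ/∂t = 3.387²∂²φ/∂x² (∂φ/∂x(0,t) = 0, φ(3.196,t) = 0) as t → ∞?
φ → 0. Damping (γ=0.5) dissipates energy; oscillations decay exponentially.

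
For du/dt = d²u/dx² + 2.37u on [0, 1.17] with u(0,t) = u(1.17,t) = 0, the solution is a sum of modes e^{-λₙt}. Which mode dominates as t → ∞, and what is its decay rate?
Eigenvalues: λₙ = n²π²/1.17² - 2.37.
First three modes:
  n=1: λ₁ = π²/1.17² - 2.37 ≈ 4.84
  n=2: λ₂ = 4π²/1.17² - 2.37 ≈ 26.47
  n=3: λ₃ = 9π²/1.17² - 2.37 ≈ 62.519
Since π²/1.17² ≈ 7.21 > 2.37, all λₙ > 0.
The n=1 mode decays slowest → dominates as t → ∞.
Asymptotic: u ~ c₁ sin(πx/1.17) e^{-λ₁t} with decay rate λ₁ ≈ 4.84.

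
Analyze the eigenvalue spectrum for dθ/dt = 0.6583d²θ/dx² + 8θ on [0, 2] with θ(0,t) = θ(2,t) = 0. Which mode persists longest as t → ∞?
Eigenvalues: λₙ = 0.6583n²π²/2² - 8.
First three modes:
  n=1: λ₁ = 0.6583π²/2² - 8 ≈ -6.376
  n=2: λ₂ = 2.6332π²/2² - 8 ≈ -1.503
  n=3: λ₃ = 5.9247π²/2² - 8 ≈ 6.619
Since 0.6583π²/2² ≈ 1.624 < 8, λ₁ < 0.
The n=1 mode grows fastest (−λₙ is largest for n=1) → dominates.
Asymptotic: θ ~ c₁ sin(πx/2) e^{6.376t} (exponential growth at rate −λ₁ ≈ 6.376).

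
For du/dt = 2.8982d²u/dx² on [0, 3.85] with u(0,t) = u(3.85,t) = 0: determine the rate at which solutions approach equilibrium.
Eigenvalues: λₙ = 2.8982n²π²/3.85².
First three modes:
  n=1: λ₁ = 2.8982π²/3.85² ≈ 1.93
  n=2: λ₂ = 11.5928π²/3.85² ≈ 7.719 (4× faster decay)
  n=3: λ₃ = 26.0838π²/3.85² ≈ 17.368 (9× faster decay)
As t → ∞, higher modes decay exponentially faster. The n=1 mode dominates: u ~ c₁ sin(πx/3.85) e^{-λ₁t}.
Decay rate: λ₁ = 2.8982π²/3.85² ≈ 1.93.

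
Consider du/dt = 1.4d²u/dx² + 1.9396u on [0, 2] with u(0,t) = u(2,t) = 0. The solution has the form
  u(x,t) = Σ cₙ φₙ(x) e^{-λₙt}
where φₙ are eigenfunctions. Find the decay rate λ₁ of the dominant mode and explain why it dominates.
Eigenvalues: λₙ = 1.4n²π²/2² - 1.9396.
First three modes:
  n=1: λ₁ = 1.4π²/2² - 1.9396 ≈ 1.515
  n=2: λ₂ = 5.6π²/2² - 1.9396 ≈ 11.878
  n=3: λ₃ = 12.6π²/2² - 1.9396 ≈ 29.15
Since 1.4π²/2² ≈ 3.454 > 1.9396, all λₙ > 0.
The n=1 mode decays slowest → dominates as t → ∞.
Asymptotic: u ~ c₁ sin(πx/2) e^{-λ₁t} with decay rate λ₁ ≈ 1.515.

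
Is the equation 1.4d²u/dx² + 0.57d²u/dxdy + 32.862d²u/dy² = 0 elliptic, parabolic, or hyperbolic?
Computing B² - 4AC with A = 1.4, B = 0.57, C = 32.862: discriminant = -183.7023 (negative). Answer: elliptic.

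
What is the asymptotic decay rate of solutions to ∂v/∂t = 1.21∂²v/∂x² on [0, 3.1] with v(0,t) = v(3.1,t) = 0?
Eigenvalues: λₙ = 1.21n²π²/3.1².
First three modes:
  n=1: λ₁ = 1.21π²/3.1² ≈ 1.243
  n=2: λ₂ = 4.84π²/3.1² ≈ 4.971 (4× faster decay)
  n=3: λ₃ = 10.89π²/3.1² ≈ 11.184 (9× faster decay)
As t → ∞, higher modes decay exponentially faster. The n=1 mode dominates: v ~ c₁ sin(πx/3.1) e^{-λ₁t}.
Decay rate: λ₁ = 1.21π²/3.1² ≈ 1.243.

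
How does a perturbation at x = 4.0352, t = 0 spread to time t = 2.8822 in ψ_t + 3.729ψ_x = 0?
At x = 14.7829238. The characteristic carries data from (4.0352, 0) to (14.7829238, 2.8822).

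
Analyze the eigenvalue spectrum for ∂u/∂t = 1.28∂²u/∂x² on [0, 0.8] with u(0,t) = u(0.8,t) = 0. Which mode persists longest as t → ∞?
Eigenvalues: λₙ = 1.28n²π²/0.8².
First three modes:
  n=1: λ₁ = 1.28π²/0.8² ≈ 19.739
  n=2: λ₂ = 5.12π²/0.8² ≈ 78.957 (4× faster decay)
  n=3: λ₃ = 11.52π²/0.8² ≈ 177.653 (9× faster decay)
As t → ∞, higher modes decay exponentially faster. The n=1 mode dominates: u ~ c₁ sin(πx/0.8) e^{-λ₁t}.
Decay rate: λ₁ = 1.28π²/0.8² ≈ 19.739.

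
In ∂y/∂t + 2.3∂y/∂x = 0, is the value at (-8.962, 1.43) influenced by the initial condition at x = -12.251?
Yes. The characteristic through (-8.962, 1.43) passes through x = -12.251.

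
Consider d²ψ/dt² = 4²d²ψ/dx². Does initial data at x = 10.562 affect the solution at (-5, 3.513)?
No. The domain of dependence is [-19.052, 9.052], and 10.562 is outside this interval.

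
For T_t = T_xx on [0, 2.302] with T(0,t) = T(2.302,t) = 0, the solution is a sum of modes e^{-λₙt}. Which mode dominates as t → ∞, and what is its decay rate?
Eigenvalues: λₙ = n²π²/2.302².
First three modes:
  n=1: λ₁ = π²/2.302² ≈ 1.862
  n=2: λ₂ = 4π²/2.302² ≈ 7.45 (4× faster decay)
  n=3: λ₃ = 9π²/2.302² ≈ 16.762 (9× faster decay)
As t → ∞, higher modes decay exponentially faster. The n=1 mode dominates: T ~ c₁ sin(πx/2.302) e^{-λ₁t}.
Decay rate: λ₁ = π²/2.302² ≈ 1.862.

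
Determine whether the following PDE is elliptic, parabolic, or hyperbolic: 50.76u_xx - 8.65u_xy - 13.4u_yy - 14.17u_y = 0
Coefficients: A = 50.76, B = -8.65, C = -13.4. B² - 4AC = 2795.5585, which is positive, so the equation is hyperbolic.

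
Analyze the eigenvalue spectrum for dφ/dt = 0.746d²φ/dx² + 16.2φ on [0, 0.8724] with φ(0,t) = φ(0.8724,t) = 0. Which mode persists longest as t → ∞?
Eigenvalues: λₙ = 0.746n²π²/0.8724² - 16.2.
First three modes:
  n=1: λ₁ = 0.746π²/0.8724² - 16.2 ≈ -6.526
  n=2: λ₂ = 2.984π²/0.8724² - 16.2 ≈ 22.496
  n=3: λ₃ = 6.714π²/0.8724² - 16.2 ≈ 70.866
Since 0.746π²/0.8724² ≈ 9.674 < 16.2, λ₁ < 0.
The n=1 mode grows fastest (−λₙ is largest for n=1) → dominates.
Asymptotic: φ ~ c₁ sin(πx/0.8724) e^{6.526t} (exponential growth at rate −λ₁ ≈ 6.526).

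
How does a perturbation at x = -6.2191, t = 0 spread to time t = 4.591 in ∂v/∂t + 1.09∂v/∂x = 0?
At x = -1.21491. The characteristic carries data from (-6.2191, 0) to (-1.21491, 4.591).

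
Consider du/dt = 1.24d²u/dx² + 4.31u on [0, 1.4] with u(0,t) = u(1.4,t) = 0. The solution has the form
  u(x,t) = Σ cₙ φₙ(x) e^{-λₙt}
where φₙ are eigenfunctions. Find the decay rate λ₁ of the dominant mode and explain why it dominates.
Eigenvalues: λₙ = 1.24n²π²/1.4² - 4.31.
First three modes:
  n=1: λ₁ = 1.24π²/1.4² - 4.31 ≈ 1.934
  n=2: λ₂ = 4.96π²/1.4² - 4.31 ≈ 20.666
  n=3: λ₃ = 11.16π²/1.4² - 4.31 ≈ 51.886
Since 1.24π²/1.4² ≈ 6.244 > 4.31, all λₙ > 0.
The n=1 mode decays slowest → dominates as t → ∞.
Asymptotic: u ~ c₁ sin(πx/1.4) e^{-λ₁t} with decay rate λ₁ ≈ 1.934.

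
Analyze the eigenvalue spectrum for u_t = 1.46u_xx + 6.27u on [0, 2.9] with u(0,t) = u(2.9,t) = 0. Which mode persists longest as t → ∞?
Eigenvalues: λₙ = 1.46n²π²/2.9² - 6.27.
First three modes:
  n=1: λ₁ = 1.46π²/2.9² - 6.27 ≈ -4.557
  n=2: λ₂ = 5.84π²/2.9² - 6.27 ≈ 0.584
  n=3: λ₃ = 13.14π²/2.9² - 6.27 ≈ 9.151
Since 1.46π²/2.9² ≈ 1.713 < 6.27, λ₁ < 0.
The n=1 mode grows fastest (−λₙ is largest for n=1) → dominates.
Asymptotic: u ~ c₁ sin(πx/2.9) e^{4.557t} (exponential growth at rate −λ₁ ≈ 4.557).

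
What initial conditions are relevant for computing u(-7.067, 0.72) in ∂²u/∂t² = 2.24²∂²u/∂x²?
Domain of dependence: [-8.6798, -5.4542]. Signals travel at speed 2.24, so data within |x - -7.067| ≤ 2.24·0.72 = 1.6128 can reach the point.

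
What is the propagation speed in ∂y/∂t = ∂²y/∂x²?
Infinite. The heat equation is parabolic, not hyperbolic, so disturbances propagate instantly.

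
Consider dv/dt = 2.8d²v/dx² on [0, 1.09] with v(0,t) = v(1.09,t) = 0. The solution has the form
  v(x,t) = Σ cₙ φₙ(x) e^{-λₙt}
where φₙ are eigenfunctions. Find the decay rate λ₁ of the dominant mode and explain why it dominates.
Eigenvalues: λₙ = 2.8n²π²/1.09².
First three modes:
  n=1: λ₁ = 2.8π²/1.09² ≈ 23.26
  n=2: λ₂ = 11.2π²/1.09² ≈ 93.039 (4× faster decay)
  n=3: λ₃ = 25.2π²/1.09² ≈ 209.338 (9× faster decay)
As t → ∞, higher modes decay exponentially faster. The n=1 mode dominates: v ~ c₁ sin(πx/1.09) e^{-λ₁t}.
Decay rate: λ₁ = 2.8π²/1.09² ≈ 23.26.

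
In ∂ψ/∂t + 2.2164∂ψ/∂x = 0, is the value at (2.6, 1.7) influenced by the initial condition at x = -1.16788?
Yes. The characteristic through (2.6, 1.7) passes through x = -1.16788.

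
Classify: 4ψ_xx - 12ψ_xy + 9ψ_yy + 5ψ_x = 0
Parabolic (discriminant = 0).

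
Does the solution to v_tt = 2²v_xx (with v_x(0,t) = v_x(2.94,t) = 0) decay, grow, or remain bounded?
v oscillates about a mean that drifts linearly in t (generically unbounded; no decay). There is no damping, so the nonconstant modes persist as standing waves (energy conserved, no decay). But with Neumann conditions at both ends the constant mode has eigenvalue 0: the spatial mean M(t) of v satisfies M'' = 0, so M(t) = M(0) + M'(0)·t. Unless the initial velocity has zero mean (∫v_t(x,0)dx = 0), the solution grows linearly in t (unbounded, though not exponentially); if it does have zero mean, the solution stays bounded and simply oscillates.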